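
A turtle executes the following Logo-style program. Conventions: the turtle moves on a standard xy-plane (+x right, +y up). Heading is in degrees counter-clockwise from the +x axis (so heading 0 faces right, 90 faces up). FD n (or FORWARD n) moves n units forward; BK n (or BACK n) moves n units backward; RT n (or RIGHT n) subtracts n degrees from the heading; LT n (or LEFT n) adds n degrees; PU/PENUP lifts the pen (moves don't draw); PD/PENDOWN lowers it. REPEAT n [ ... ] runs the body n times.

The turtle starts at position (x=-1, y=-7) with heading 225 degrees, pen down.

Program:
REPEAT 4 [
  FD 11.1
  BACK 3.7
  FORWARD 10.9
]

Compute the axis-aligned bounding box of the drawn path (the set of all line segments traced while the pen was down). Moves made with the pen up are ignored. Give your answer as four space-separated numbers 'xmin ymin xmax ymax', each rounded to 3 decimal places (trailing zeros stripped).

Answer: -52.76 -58.76 -1 -7

Derivation:
Executing turtle program step by step:
Start: pos=(-1,-7), heading=225, pen down
REPEAT 4 [
  -- iteration 1/4 --
  FD 11.1: (-1,-7) -> (-8.849,-14.849) [heading=225, draw]
  BK 3.7: (-8.849,-14.849) -> (-6.233,-12.233) [heading=225, draw]
  FD 10.9: (-6.233,-12.233) -> (-13.94,-19.94) [heading=225, draw]
  -- iteration 2/4 --
  FD 11.1: (-13.94,-19.94) -> (-21.789,-27.789) [heading=225, draw]
  BK 3.7: (-21.789,-27.789) -> (-19.173,-25.173) [heading=225, draw]
  FD 10.9: (-19.173,-25.173) -> (-26.88,-32.88) [heading=225, draw]
  -- iteration 3/4 --
  FD 11.1: (-26.88,-32.88) -> (-34.729,-40.729) [heading=225, draw]
  BK 3.7: (-34.729,-40.729) -> (-32.113,-38.113) [heading=225, draw]
  FD 10.9: (-32.113,-38.113) -> (-39.82,-45.82) [heading=225, draw]
  -- iteration 4/4 --
  FD 11.1: (-39.82,-45.82) -> (-47.669,-53.669) [heading=225, draw]
  BK 3.7: (-47.669,-53.669) -> (-45.053,-51.053) [heading=225, draw]
  FD 10.9: (-45.053,-51.053) -> (-52.76,-58.76) [heading=225, draw]
]
Final: pos=(-52.76,-58.76), heading=225, 12 segment(s) drawn

Segment endpoints: x in {-52.76, -47.669, -45.053, -39.82, -34.729, -32.113, -26.88, -21.789, -19.173, -13.94, -8.849, -6.233, -1}, y in {-58.76, -53.669, -51.053, -45.82, -40.729, -38.113, -32.88, -27.789, -25.173, -19.94, -14.849, -12.233, -7}
xmin=-52.76, ymin=-58.76, xmax=-1, ymax=-7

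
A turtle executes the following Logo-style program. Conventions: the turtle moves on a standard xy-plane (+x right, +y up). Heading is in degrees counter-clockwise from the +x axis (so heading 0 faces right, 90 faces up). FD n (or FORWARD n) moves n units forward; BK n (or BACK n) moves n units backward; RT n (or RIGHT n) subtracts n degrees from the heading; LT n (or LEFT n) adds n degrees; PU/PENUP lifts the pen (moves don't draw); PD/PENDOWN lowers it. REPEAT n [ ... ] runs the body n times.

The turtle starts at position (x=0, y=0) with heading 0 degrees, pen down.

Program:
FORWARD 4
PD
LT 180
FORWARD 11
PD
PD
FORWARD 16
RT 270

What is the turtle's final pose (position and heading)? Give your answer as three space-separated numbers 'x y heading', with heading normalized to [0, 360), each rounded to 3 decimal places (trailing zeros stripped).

Answer: -23 0 270

Derivation:
Executing turtle program step by step:
Start: pos=(0,0), heading=0, pen down
FD 4: (0,0) -> (4,0) [heading=0, draw]
PD: pen down
LT 180: heading 0 -> 180
FD 11: (4,0) -> (-7,0) [heading=180, draw]
PD: pen down
PD: pen down
FD 16: (-7,0) -> (-23,0) [heading=180, draw]
RT 270: heading 180 -> 270
Final: pos=(-23,0), heading=270, 3 segment(s) drawn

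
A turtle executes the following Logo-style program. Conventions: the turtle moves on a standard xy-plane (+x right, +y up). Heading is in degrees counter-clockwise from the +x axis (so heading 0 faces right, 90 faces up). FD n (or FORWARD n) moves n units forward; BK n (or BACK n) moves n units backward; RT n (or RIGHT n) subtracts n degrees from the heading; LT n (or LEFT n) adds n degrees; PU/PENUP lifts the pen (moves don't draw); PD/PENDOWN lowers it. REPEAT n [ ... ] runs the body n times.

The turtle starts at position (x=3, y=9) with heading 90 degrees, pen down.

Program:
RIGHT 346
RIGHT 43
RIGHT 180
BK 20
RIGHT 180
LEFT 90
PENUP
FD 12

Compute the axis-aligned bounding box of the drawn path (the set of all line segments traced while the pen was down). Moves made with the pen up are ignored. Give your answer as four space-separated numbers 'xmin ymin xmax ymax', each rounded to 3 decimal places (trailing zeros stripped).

Executing turtle program step by step:
Start: pos=(3,9), heading=90, pen down
RT 346: heading 90 -> 104
RT 43: heading 104 -> 61
RT 180: heading 61 -> 241
BK 20: (3,9) -> (12.696,26.492) [heading=241, draw]
RT 180: heading 241 -> 61
LT 90: heading 61 -> 151
PU: pen up
FD 12: (12.696,26.492) -> (2.201,32.31) [heading=151, move]
Final: pos=(2.201,32.31), heading=151, 1 segment(s) drawn

Segment endpoints: x in {3, 12.696}, y in {9, 26.492}
xmin=3, ymin=9, xmax=12.696, ymax=26.492

Answer: 3 9 12.696 26.492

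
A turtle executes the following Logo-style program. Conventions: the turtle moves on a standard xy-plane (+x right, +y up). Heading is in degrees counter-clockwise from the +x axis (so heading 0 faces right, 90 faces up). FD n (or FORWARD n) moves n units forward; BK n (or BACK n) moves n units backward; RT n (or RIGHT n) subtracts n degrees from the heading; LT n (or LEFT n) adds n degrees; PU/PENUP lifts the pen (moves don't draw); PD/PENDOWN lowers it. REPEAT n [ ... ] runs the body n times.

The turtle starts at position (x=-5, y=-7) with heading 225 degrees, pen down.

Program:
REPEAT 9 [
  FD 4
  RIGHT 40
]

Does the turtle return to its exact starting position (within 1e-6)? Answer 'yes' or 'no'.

Executing turtle program step by step:
Start: pos=(-5,-7), heading=225, pen down
REPEAT 9 [
  -- iteration 1/9 --
  FD 4: (-5,-7) -> (-7.828,-9.828) [heading=225, draw]
  RT 40: heading 225 -> 185
  -- iteration 2/9 --
  FD 4: (-7.828,-9.828) -> (-11.813,-10.177) [heading=185, draw]
  RT 40: heading 185 -> 145
  -- iteration 3/9 --
  FD 4: (-11.813,-10.177) -> (-15.09,-7.883) [heading=145, draw]
  RT 40: heading 145 -> 105
  -- iteration 4/9 --
  FD 4: (-15.09,-7.883) -> (-16.125,-4.019) [heading=105, draw]
  RT 40: heading 105 -> 65
  -- iteration 5/9 --
  FD 4: (-16.125,-4.019) -> (-14.435,-0.394) [heading=65, draw]
  RT 40: heading 65 -> 25
  -- iteration 6/9 --
  FD 4: (-14.435,-0.394) -> (-10.809,1.297) [heading=25, draw]
  RT 40: heading 25 -> 345
  -- iteration 7/9 --
  FD 4: (-10.809,1.297) -> (-6.946,0.261) [heading=345, draw]
  RT 40: heading 345 -> 305
  -- iteration 8/9 --
  FD 4: (-6.946,0.261) -> (-4.651,-3.015) [heading=305, draw]
  RT 40: heading 305 -> 265
  -- iteration 9/9 --
  FD 4: (-4.651,-3.015) -> (-5,-7) [heading=265, draw]
  RT 40: heading 265 -> 225
]
Final: pos=(-5,-7), heading=225, 9 segment(s) drawn

Start position: (-5, -7)
Final position: (-5, -7)
Distance = 0; < 1e-6 -> CLOSED

Answer: yes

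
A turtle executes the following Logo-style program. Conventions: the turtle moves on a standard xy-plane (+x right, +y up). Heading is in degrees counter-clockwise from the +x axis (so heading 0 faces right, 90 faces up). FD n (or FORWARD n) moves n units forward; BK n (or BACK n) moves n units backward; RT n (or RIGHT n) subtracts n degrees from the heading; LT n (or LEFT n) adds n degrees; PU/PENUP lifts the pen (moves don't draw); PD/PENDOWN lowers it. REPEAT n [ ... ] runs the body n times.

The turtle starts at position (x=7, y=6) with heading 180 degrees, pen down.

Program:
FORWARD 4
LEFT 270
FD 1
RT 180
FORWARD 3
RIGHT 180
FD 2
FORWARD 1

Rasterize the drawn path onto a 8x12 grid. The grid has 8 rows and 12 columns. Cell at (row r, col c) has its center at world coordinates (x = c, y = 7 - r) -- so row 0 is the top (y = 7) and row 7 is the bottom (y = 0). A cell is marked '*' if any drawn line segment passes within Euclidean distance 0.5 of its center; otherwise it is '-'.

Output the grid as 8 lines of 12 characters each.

Segment 0: (7,6) -> (3,6)
Segment 1: (3,6) -> (3,7)
Segment 2: (3,7) -> (3,4)
Segment 3: (3,4) -> (3,6)
Segment 4: (3,6) -> (3,7)

Answer: ---*--------
---*****----
---*--------
---*--------
------------
------------
------------
------------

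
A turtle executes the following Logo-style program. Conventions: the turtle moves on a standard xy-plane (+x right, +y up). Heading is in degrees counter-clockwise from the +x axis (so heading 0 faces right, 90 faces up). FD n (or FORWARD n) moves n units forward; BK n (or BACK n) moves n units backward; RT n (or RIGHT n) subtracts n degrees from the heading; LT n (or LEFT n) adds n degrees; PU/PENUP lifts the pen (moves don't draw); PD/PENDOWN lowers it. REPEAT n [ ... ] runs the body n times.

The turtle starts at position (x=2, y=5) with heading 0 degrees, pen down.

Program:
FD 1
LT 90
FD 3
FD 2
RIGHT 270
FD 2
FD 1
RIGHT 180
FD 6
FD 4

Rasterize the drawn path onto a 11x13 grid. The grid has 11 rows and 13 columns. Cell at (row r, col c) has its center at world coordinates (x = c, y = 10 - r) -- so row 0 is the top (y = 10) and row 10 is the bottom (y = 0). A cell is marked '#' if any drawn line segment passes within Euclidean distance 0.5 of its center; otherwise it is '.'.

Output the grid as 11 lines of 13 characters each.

Segment 0: (2,5) -> (3,5)
Segment 1: (3,5) -> (3,8)
Segment 2: (3,8) -> (3,10)
Segment 3: (3,10) -> (1,10)
Segment 4: (1,10) -> (0,10)
Segment 5: (0,10) -> (6,10)
Segment 6: (6,10) -> (10,10)

Answer: ###########..
...#.........
...#.........
...#.........
...#.........
..##.........
.............
.............
.............
.............
.............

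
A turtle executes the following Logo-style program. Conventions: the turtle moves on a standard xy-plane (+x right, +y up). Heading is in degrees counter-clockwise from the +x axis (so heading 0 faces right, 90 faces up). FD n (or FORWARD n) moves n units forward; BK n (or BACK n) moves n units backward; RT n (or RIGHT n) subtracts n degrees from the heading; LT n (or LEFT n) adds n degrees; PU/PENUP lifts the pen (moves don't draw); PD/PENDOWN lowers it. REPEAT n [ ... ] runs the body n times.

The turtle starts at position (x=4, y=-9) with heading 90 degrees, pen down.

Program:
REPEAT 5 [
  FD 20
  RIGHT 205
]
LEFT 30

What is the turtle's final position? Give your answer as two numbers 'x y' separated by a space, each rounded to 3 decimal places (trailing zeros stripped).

Answer: 11.246 -2.92

Derivation:
Executing turtle program step by step:
Start: pos=(4,-9), heading=90, pen down
REPEAT 5 [
  -- iteration 1/5 --
  FD 20: (4,-9) -> (4,11) [heading=90, draw]
  RT 205: heading 90 -> 245
  -- iteration 2/5 --
  FD 20: (4,11) -> (-4.452,-7.126) [heading=245, draw]
  RT 205: heading 245 -> 40
  -- iteration 3/5 --
  FD 20: (-4.452,-7.126) -> (10.869,5.73) [heading=40, draw]
  RT 205: heading 40 -> 195
  -- iteration 4/5 --
  FD 20: (10.869,5.73) -> (-8.45,0.553) [heading=195, draw]
  RT 205: heading 195 -> 350
  -- iteration 5/5 --
  FD 20: (-8.45,0.553) -> (11.246,-2.92) [heading=350, draw]
  RT 205: heading 350 -> 145
]
LT 30: heading 145 -> 175
Final: pos=(11.246,-2.92), heading=175, 5 segment(s) drawn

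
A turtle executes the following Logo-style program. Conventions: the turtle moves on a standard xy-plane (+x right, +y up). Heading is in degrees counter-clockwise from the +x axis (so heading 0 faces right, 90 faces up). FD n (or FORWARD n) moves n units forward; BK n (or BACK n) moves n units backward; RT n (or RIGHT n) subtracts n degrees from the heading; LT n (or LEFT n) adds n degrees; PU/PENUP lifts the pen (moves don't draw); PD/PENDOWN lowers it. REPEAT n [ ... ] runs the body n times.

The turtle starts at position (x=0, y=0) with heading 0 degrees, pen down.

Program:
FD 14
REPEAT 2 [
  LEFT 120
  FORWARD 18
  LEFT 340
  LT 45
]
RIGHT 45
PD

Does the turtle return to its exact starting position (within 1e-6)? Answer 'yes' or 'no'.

Executing turtle program step by step:
Start: pos=(0,0), heading=0, pen down
FD 14: (0,0) -> (14,0) [heading=0, draw]
REPEAT 2 [
  -- iteration 1/2 --
  LT 120: heading 0 -> 120
  FD 18: (14,0) -> (5,15.588) [heading=120, draw]
  LT 340: heading 120 -> 100
  LT 45: heading 100 -> 145
  -- iteration 2/2 --
  LT 120: heading 145 -> 265
  FD 18: (5,15.588) -> (3.431,-2.343) [heading=265, draw]
  LT 340: heading 265 -> 245
  LT 45: heading 245 -> 290
]
RT 45: heading 290 -> 245
PD: pen down
Final: pos=(3.431,-2.343), heading=245, 3 segment(s) drawn

Start position: (0, 0)
Final position: (3.431, -2.343)
Distance = 4.155; >= 1e-6 -> NOT closed

Answer: no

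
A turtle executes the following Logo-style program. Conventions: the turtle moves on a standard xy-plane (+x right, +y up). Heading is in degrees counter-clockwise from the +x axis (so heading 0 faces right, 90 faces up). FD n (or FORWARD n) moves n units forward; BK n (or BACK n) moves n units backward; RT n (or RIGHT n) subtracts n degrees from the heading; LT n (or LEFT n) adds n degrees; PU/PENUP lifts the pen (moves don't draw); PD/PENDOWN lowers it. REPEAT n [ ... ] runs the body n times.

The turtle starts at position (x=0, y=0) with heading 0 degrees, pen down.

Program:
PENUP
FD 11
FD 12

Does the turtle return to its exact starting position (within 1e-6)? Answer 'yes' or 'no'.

Executing turtle program step by step:
Start: pos=(0,0), heading=0, pen down
PU: pen up
FD 11: (0,0) -> (11,0) [heading=0, move]
FD 12: (11,0) -> (23,0) [heading=0, move]
Final: pos=(23,0), heading=0, 0 segment(s) drawn

Start position: (0, 0)
Final position: (23, 0)
Distance = 23; >= 1e-6 -> NOT closed

Answer: no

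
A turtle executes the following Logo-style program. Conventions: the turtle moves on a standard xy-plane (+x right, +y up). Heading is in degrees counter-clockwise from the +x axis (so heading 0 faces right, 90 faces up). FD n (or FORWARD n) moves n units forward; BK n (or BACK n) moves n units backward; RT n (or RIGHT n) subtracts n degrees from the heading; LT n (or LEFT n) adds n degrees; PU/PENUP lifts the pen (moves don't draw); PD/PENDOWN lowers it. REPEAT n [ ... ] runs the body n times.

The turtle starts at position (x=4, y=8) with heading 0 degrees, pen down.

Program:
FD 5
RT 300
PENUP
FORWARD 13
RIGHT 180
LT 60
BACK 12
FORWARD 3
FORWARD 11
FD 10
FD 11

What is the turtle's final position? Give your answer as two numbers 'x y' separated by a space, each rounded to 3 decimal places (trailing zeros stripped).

Answer: 27 -0.66

Derivation:
Executing turtle program step by step:
Start: pos=(4,8), heading=0, pen down
FD 5: (4,8) -> (9,8) [heading=0, draw]
RT 300: heading 0 -> 60
PU: pen up
FD 13: (9,8) -> (15.5,19.258) [heading=60, move]
RT 180: heading 60 -> 240
LT 60: heading 240 -> 300
BK 12: (15.5,19.258) -> (9.5,29.651) [heading=300, move]
FD 3: (9.5,29.651) -> (11,27.053) [heading=300, move]
FD 11: (11,27.053) -> (16.5,17.526) [heading=300, move]
FD 10: (16.5,17.526) -> (21.5,8.866) [heading=300, move]
FD 11: (21.5,8.866) -> (27,-0.66) [heading=300, move]
Final: pos=(27,-0.66), heading=300, 1 segment(s) drawn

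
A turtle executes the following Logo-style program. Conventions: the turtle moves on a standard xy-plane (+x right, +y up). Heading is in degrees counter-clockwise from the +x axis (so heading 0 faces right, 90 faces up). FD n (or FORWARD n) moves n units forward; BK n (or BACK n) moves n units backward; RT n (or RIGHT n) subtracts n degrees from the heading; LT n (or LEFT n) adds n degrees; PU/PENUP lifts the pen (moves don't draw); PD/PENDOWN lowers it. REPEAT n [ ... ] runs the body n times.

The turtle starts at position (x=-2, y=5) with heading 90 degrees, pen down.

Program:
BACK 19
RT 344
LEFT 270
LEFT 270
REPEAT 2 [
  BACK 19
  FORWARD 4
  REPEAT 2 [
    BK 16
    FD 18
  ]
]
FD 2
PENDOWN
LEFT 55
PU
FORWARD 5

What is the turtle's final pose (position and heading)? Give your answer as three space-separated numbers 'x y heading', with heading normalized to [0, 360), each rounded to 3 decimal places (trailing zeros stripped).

Answer: -2.785 3.597 341

Derivation:
Executing turtle program step by step:
Start: pos=(-2,5), heading=90, pen down
BK 19: (-2,5) -> (-2,-14) [heading=90, draw]
RT 344: heading 90 -> 106
LT 270: heading 106 -> 16
LT 270: heading 16 -> 286
REPEAT 2 [
  -- iteration 1/2 --
  BK 19: (-2,-14) -> (-7.237,4.264) [heading=286, draw]
  FD 4: (-7.237,4.264) -> (-6.135,0.419) [heading=286, draw]
  REPEAT 2 [
    -- iteration 1/2 --
    BK 16: (-6.135,0.419) -> (-10.545,15.799) [heading=286, draw]
    FD 18: (-10.545,15.799) -> (-5.583,-1.504) [heading=286, draw]
    -- iteration 2/2 --
    BK 16: (-5.583,-1.504) -> (-9.993,13.877) [heading=286, draw]
    FD 18: (-9.993,13.877) -> (-5.032,-3.426) [heading=286, draw]
  ]
  -- iteration 2/2 --
  BK 19: (-5.032,-3.426) -> (-10.269,14.838) [heading=286, draw]
  FD 4: (-10.269,14.838) -> (-9.167,10.993) [heading=286, draw]
  REPEAT 2 [
    -- iteration 1/2 --
    BK 16: (-9.167,10.993) -> (-13.577,26.373) [heading=286, draw]
    FD 18: (-13.577,26.373) -> (-8.615,9.07) [heading=286, draw]
    -- iteration 2/2 --
    BK 16: (-8.615,9.07) -> (-13.025,24.45) [heading=286, draw]
    FD 18: (-13.025,24.45) -> (-8.064,7.148) [heading=286, draw]
  ]
]
FD 2: (-8.064,7.148) -> (-7.513,5.225) [heading=286, draw]
PD: pen down
LT 55: heading 286 -> 341
PU: pen up
FD 5: (-7.513,5.225) -> (-2.785,3.597) [heading=341, move]
Final: pos=(-2.785,3.597), heading=341, 14 segment(s) drawn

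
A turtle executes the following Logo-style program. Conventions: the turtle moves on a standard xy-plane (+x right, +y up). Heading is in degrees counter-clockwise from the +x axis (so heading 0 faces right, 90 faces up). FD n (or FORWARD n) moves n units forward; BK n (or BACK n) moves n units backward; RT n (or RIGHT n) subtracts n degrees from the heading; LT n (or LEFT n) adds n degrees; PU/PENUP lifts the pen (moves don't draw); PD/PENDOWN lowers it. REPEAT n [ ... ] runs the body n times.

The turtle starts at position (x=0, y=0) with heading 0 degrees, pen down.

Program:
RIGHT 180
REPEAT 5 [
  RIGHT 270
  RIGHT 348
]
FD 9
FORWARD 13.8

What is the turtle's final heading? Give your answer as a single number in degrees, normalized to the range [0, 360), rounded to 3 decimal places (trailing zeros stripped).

Answer: 330

Derivation:
Executing turtle program step by step:
Start: pos=(0,0), heading=0, pen down
RT 180: heading 0 -> 180
REPEAT 5 [
  -- iteration 1/5 --
  RT 270: heading 180 -> 270
  RT 348: heading 270 -> 282
  -- iteration 2/5 --
  RT 270: heading 282 -> 12
  RT 348: heading 12 -> 24
  -- iteration 3/5 --
  RT 270: heading 24 -> 114
  RT 348: heading 114 -> 126
  -- iteration 4/5 --
  RT 270: heading 126 -> 216
  RT 348: heading 216 -> 228
  -- iteration 5/5 --
  RT 270: heading 228 -> 318
  RT 348: heading 318 -> 330
]
FD 9: (0,0) -> (7.794,-4.5) [heading=330, draw]
FD 13.8: (7.794,-4.5) -> (19.745,-11.4) [heading=330, draw]
Final: pos=(19.745,-11.4), heading=330, 2 segment(s) drawn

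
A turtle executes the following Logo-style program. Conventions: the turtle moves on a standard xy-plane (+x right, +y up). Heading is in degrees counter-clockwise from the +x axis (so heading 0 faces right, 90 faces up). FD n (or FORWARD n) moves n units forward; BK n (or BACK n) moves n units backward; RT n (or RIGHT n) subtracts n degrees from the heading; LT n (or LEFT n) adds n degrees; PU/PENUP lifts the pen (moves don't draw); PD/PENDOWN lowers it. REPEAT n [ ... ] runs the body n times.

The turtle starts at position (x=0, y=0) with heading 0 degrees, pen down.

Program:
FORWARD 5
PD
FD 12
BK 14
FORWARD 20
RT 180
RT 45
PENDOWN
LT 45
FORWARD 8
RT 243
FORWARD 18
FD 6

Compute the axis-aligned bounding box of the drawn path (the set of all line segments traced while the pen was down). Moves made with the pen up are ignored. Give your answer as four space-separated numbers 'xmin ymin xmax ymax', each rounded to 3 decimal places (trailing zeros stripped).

Answer: 0 -21.384 25.896 0

Derivation:
Executing turtle program step by step:
Start: pos=(0,0), heading=0, pen down
FD 5: (0,0) -> (5,0) [heading=0, draw]
PD: pen down
FD 12: (5,0) -> (17,0) [heading=0, draw]
BK 14: (17,0) -> (3,0) [heading=0, draw]
FD 20: (3,0) -> (23,0) [heading=0, draw]
RT 180: heading 0 -> 180
RT 45: heading 180 -> 135
PD: pen down
LT 45: heading 135 -> 180
FD 8: (23,0) -> (15,0) [heading=180, draw]
RT 243: heading 180 -> 297
FD 18: (15,0) -> (23.172,-16.038) [heading=297, draw]
FD 6: (23.172,-16.038) -> (25.896,-21.384) [heading=297, draw]
Final: pos=(25.896,-21.384), heading=297, 7 segment(s) drawn

Segment endpoints: x in {0, 3, 5, 15, 17, 23, 23.172, 25.896}, y in {-21.384, -16.038, 0, 0}
xmin=0, ymin=-21.384, xmax=25.896, ymax=0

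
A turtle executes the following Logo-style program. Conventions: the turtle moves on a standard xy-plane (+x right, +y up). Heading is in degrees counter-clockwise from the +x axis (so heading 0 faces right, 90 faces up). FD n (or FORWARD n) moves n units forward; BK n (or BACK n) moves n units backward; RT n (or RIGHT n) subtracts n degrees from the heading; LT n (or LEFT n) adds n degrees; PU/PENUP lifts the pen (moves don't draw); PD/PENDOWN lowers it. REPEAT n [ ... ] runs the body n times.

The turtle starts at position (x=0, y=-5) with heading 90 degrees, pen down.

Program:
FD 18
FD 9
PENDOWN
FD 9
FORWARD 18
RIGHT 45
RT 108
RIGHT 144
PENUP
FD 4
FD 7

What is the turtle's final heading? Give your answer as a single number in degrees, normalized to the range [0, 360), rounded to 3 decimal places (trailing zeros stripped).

Executing turtle program step by step:
Start: pos=(0,-5), heading=90, pen down
FD 18: (0,-5) -> (0,13) [heading=90, draw]
FD 9: (0,13) -> (0,22) [heading=90, draw]
PD: pen down
FD 9: (0,22) -> (0,31) [heading=90, draw]
FD 18: (0,31) -> (0,49) [heading=90, draw]
RT 45: heading 90 -> 45
RT 108: heading 45 -> 297
RT 144: heading 297 -> 153
PU: pen up
FD 4: (0,49) -> (-3.564,50.816) [heading=153, move]
FD 7: (-3.564,50.816) -> (-9.801,53.994) [heading=153, move]
Final: pos=(-9.801,53.994), heading=153, 4 segment(s) drawn

Answer: 153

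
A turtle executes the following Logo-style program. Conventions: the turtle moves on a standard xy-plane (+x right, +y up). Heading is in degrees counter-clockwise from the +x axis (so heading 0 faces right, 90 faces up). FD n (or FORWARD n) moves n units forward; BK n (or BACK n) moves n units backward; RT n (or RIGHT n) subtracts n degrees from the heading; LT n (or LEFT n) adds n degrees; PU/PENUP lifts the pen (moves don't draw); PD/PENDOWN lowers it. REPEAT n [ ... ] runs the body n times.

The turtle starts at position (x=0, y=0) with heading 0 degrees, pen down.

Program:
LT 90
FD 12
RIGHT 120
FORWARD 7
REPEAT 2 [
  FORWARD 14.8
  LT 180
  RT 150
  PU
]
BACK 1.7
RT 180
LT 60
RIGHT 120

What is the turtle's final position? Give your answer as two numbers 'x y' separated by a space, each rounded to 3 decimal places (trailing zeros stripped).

Answer: 32.207 0.25

Derivation:
Executing turtle program step by step:
Start: pos=(0,0), heading=0, pen down
LT 90: heading 0 -> 90
FD 12: (0,0) -> (0,12) [heading=90, draw]
RT 120: heading 90 -> 330
FD 7: (0,12) -> (6.062,8.5) [heading=330, draw]
REPEAT 2 [
  -- iteration 1/2 --
  FD 14.8: (6.062,8.5) -> (18.879,1.1) [heading=330, draw]
  LT 180: heading 330 -> 150
  RT 150: heading 150 -> 0
  PU: pen up
  -- iteration 2/2 --
  FD 14.8: (18.879,1.1) -> (33.679,1.1) [heading=0, move]
  LT 180: heading 0 -> 180
  RT 150: heading 180 -> 30
  PU: pen up
]
BK 1.7: (33.679,1.1) -> (32.207,0.25) [heading=30, move]
RT 180: heading 30 -> 210
LT 60: heading 210 -> 270
RT 120: heading 270 -> 150
Final: pos=(32.207,0.25), heading=150, 3 segment(s) drawn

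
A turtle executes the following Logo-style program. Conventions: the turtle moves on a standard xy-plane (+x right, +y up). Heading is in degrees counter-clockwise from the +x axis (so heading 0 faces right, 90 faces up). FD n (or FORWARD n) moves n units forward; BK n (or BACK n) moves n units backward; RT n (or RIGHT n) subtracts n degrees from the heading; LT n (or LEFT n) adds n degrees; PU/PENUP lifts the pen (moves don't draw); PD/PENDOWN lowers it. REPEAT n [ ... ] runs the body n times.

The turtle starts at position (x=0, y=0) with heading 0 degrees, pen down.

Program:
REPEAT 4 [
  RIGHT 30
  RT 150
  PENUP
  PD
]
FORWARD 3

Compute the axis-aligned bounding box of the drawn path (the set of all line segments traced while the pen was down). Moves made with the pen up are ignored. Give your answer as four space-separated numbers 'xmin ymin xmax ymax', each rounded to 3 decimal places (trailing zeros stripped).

Answer: 0 0 3 0

Derivation:
Executing turtle program step by step:
Start: pos=(0,0), heading=0, pen down
REPEAT 4 [
  -- iteration 1/4 --
  RT 30: heading 0 -> 330
  RT 150: heading 330 -> 180
  PU: pen up
  PD: pen down
  -- iteration 2/4 --
  RT 30: heading 180 -> 150
  RT 150: heading 150 -> 0
  PU: pen up
  PD: pen down
  -- iteration 3/4 --
  RT 30: heading 0 -> 330
  RT 150: heading 330 -> 180
  PU: pen up
  PD: pen down
  -- iteration 4/4 --
  RT 30: heading 180 -> 150
  RT 150: heading 150 -> 0
  PU: pen up
  PD: pen down
]
FD 3: (0,0) -> (3,0) [heading=0, draw]
Final: pos=(3,0), heading=0, 1 segment(s) drawn

Segment endpoints: x in {0, 3}, y in {0, 0}
xmin=0, ymin=0, xmax=3, ymax=0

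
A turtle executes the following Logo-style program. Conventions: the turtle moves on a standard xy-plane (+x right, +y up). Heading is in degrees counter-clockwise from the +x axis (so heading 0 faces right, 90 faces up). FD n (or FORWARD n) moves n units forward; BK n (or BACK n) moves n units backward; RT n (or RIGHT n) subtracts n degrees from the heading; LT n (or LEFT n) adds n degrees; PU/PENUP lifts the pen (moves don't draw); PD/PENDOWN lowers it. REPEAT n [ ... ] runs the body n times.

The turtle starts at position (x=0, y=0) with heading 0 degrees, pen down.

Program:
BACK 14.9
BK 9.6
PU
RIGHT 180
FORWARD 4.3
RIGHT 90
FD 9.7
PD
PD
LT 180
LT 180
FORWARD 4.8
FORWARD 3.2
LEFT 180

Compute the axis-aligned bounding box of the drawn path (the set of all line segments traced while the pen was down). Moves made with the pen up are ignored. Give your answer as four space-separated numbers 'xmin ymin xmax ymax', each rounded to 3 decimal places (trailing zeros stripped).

Answer: -28.8 0 0 17.7

Derivation:
Executing turtle program step by step:
Start: pos=(0,0), heading=0, pen down
BK 14.9: (0,0) -> (-14.9,0) [heading=0, draw]
BK 9.6: (-14.9,0) -> (-24.5,0) [heading=0, draw]
PU: pen up
RT 180: heading 0 -> 180
FD 4.3: (-24.5,0) -> (-28.8,0) [heading=180, move]
RT 90: heading 180 -> 90
FD 9.7: (-28.8,0) -> (-28.8,9.7) [heading=90, move]
PD: pen down
PD: pen down
LT 180: heading 90 -> 270
LT 180: heading 270 -> 90
FD 4.8: (-28.8,9.7) -> (-28.8,14.5) [heading=90, draw]
FD 3.2: (-28.8,14.5) -> (-28.8,17.7) [heading=90, draw]
LT 180: heading 90 -> 270
Final: pos=(-28.8,17.7), heading=270, 4 segment(s) drawn

Segment endpoints: x in {-28.8, -24.5, -14.9, 0}, y in {0, 9.7, 14.5, 17.7}
xmin=-28.8, ymin=0, xmax=0, ymax=17.7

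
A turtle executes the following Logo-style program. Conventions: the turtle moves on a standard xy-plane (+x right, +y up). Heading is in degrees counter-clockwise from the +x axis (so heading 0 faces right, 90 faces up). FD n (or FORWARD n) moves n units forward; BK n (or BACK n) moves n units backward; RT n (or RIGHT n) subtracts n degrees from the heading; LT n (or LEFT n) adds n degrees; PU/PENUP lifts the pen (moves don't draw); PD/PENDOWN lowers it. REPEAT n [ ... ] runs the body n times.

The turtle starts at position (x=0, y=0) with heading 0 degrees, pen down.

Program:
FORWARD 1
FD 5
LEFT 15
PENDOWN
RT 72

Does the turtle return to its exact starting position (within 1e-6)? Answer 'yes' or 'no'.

Executing turtle program step by step:
Start: pos=(0,0), heading=0, pen down
FD 1: (0,0) -> (1,0) [heading=0, draw]
FD 5: (1,0) -> (6,0) [heading=0, draw]
LT 15: heading 0 -> 15
PD: pen down
RT 72: heading 15 -> 303
Final: pos=(6,0), heading=303, 2 segment(s) drawn

Start position: (0, 0)
Final position: (6, 0)
Distance = 6; >= 1e-6 -> NOT closed

Answer: no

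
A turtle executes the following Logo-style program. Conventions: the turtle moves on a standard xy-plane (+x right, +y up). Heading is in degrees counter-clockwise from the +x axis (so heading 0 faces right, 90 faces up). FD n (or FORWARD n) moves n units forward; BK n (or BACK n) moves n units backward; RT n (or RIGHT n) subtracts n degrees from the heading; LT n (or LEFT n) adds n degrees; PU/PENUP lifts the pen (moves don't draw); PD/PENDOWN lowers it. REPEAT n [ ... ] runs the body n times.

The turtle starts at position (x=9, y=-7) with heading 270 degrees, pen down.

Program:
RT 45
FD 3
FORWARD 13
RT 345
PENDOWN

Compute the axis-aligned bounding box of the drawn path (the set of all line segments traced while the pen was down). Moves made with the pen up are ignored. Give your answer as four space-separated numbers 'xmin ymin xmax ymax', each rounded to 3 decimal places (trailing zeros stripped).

Answer: -2.314 -18.314 9 -7

Derivation:
Executing turtle program step by step:
Start: pos=(9,-7), heading=270, pen down
RT 45: heading 270 -> 225
FD 3: (9,-7) -> (6.879,-9.121) [heading=225, draw]
FD 13: (6.879,-9.121) -> (-2.314,-18.314) [heading=225, draw]
RT 345: heading 225 -> 240
PD: pen down
Final: pos=(-2.314,-18.314), heading=240, 2 segment(s) drawn

Segment endpoints: x in {-2.314, 6.879, 9}, y in {-18.314, -9.121, -7}
xmin=-2.314, ymin=-18.314, xmax=9, ymax=-7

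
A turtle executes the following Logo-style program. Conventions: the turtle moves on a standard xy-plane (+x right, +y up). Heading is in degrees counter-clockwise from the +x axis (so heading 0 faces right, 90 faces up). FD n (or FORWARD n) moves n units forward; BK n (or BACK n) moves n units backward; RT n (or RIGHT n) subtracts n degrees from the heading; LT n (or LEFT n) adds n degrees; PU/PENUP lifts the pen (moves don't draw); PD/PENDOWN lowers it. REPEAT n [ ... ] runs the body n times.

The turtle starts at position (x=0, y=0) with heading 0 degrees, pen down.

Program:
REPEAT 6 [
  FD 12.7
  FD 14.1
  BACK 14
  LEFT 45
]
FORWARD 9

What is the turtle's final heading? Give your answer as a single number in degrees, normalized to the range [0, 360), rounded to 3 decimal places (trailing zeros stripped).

Executing turtle program step by step:
Start: pos=(0,0), heading=0, pen down
REPEAT 6 [
  -- iteration 1/6 --
  FD 12.7: (0,0) -> (12.7,0) [heading=0, draw]
  FD 14.1: (12.7,0) -> (26.8,0) [heading=0, draw]
  BK 14: (26.8,0) -> (12.8,0) [heading=0, draw]
  LT 45: heading 0 -> 45
  -- iteration 2/6 --
  FD 12.7: (12.8,0) -> (21.78,8.98) [heading=45, draw]
  FD 14.1: (21.78,8.98) -> (31.75,18.95) [heading=45, draw]
  BK 14: (31.75,18.95) -> (21.851,9.051) [heading=45, draw]
  LT 45: heading 45 -> 90
  -- iteration 3/6 --
  FD 12.7: (21.851,9.051) -> (21.851,21.751) [heading=90, draw]
  FD 14.1: (21.851,21.751) -> (21.851,35.851) [heading=90, draw]
  BK 14: (21.851,35.851) -> (21.851,21.851) [heading=90, draw]
  LT 45: heading 90 -> 135
  -- iteration 4/6 --
  FD 12.7: (21.851,21.851) -> (12.871,30.831) [heading=135, draw]
  FD 14.1: (12.871,30.831) -> (2.901,40.801) [heading=135, draw]
  BK 14: (2.901,40.801) -> (12.8,30.902) [heading=135, draw]
  LT 45: heading 135 -> 180
  -- iteration 5/6 --
  FD 12.7: (12.8,30.902) -> (0.1,30.902) [heading=180, draw]
  FD 14.1: (0.1,30.902) -> (-14,30.902) [heading=180, draw]
  BK 14: (-14,30.902) -> (0,30.902) [heading=180, draw]
  LT 45: heading 180 -> 225
  -- iteration 6/6 --
  FD 12.7: (0,30.902) -> (-8.98,21.922) [heading=225, draw]
  FD 14.1: (-8.98,21.922) -> (-18.95,11.951) [heading=225, draw]
  BK 14: (-18.95,11.951) -> (-9.051,21.851) [heading=225, draw]
  LT 45: heading 225 -> 270
]
FD 9: (-9.051,21.851) -> (-9.051,12.851) [heading=270, draw]
Final: pos=(-9.051,12.851), heading=270, 19 segment(s) drawn

Answer: 270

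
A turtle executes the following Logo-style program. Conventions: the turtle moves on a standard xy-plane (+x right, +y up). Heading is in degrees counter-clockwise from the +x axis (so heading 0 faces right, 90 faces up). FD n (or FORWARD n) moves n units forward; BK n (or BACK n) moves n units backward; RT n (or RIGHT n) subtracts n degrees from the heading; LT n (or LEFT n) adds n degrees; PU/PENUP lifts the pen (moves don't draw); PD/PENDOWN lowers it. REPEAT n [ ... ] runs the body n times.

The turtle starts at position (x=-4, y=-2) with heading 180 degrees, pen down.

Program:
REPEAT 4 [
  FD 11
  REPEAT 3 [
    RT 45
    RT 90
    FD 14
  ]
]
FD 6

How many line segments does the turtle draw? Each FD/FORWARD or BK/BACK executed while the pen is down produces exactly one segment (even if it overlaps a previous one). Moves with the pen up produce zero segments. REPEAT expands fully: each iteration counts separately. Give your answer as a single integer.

Executing turtle program step by step:
Start: pos=(-4,-2), heading=180, pen down
REPEAT 4 [
  -- iteration 1/4 --
  FD 11: (-4,-2) -> (-15,-2) [heading=180, draw]
  REPEAT 3 [
    -- iteration 1/3 --
    RT 45: heading 180 -> 135
    RT 90: heading 135 -> 45
    FD 14: (-15,-2) -> (-5.101,7.899) [heading=45, draw]
    -- iteration 2/3 --
    RT 45: heading 45 -> 0
    RT 90: heading 0 -> 270
    FD 14: (-5.101,7.899) -> (-5.101,-6.101) [heading=270, draw]
    -- iteration 3/3 --
    RT 45: heading 270 -> 225
    RT 90: heading 225 -> 135
    FD 14: (-5.101,-6.101) -> (-15,3.799) [heading=135, draw]
  ]
  -- iteration 2/4 --
  FD 11: (-15,3.799) -> (-22.778,11.577) [heading=135, draw]
  REPEAT 3 [
    -- iteration 1/3 --
    RT 45: heading 135 -> 90
    RT 90: heading 90 -> 0
    FD 14: (-22.778,11.577) -> (-8.778,11.577) [heading=0, draw]
    -- iteration 2/3 --
    RT 45: heading 0 -> 315
    RT 90: heading 315 -> 225
    FD 14: (-8.778,11.577) -> (-18.678,1.678) [heading=225, draw]
    -- iteration 3/3 --
    RT 45: heading 225 -> 180
    RT 90: heading 180 -> 90
    FD 14: (-18.678,1.678) -> (-18.678,15.678) [heading=90, draw]
  ]
  -- iteration 3/4 --
  FD 11: (-18.678,15.678) -> (-18.678,26.678) [heading=90, draw]
  REPEAT 3 [
    -- iteration 1/3 --
    RT 45: heading 90 -> 45
    RT 90: heading 45 -> 315
    FD 14: (-18.678,26.678) -> (-8.778,16.778) [heading=315, draw]
    -- iteration 2/3 --
    RT 45: heading 315 -> 270
    RT 90: heading 270 -> 180
    FD 14: (-8.778,16.778) -> (-22.778,16.778) [heading=180, draw]
    -- iteration 3/3 --
    RT 45: heading 180 -> 135
    RT 90: heading 135 -> 45
    FD 14: (-22.778,16.778) -> (-12.879,26.678) [heading=45, draw]
  ]
  -- iteration 4/4 --
  FD 11: (-12.879,26.678) -> (-5.101,34.456) [heading=45, draw]
  REPEAT 3 [
    -- iteration 1/3 --
    RT 45: heading 45 -> 0
    RT 90: heading 0 -> 270
    FD 14: (-5.101,34.456) -> (-5.101,20.456) [heading=270, draw]
    -- iteration 2/3 --
    RT 45: heading 270 -> 225
    RT 90: heading 225 -> 135
    FD 14: (-5.101,20.456) -> (-15,30.355) [heading=135, draw]
    -- iteration 3/3 --
    RT 45: heading 135 -> 90
    RT 90: heading 90 -> 0
    FD 14: (-15,30.355) -> (-1,30.355) [heading=0, draw]
  ]
]
FD 6: (-1,30.355) -> (5,30.355) [heading=0, draw]
Final: pos=(5,30.355), heading=0, 17 segment(s) drawn
Segments drawn: 17

Answer: 17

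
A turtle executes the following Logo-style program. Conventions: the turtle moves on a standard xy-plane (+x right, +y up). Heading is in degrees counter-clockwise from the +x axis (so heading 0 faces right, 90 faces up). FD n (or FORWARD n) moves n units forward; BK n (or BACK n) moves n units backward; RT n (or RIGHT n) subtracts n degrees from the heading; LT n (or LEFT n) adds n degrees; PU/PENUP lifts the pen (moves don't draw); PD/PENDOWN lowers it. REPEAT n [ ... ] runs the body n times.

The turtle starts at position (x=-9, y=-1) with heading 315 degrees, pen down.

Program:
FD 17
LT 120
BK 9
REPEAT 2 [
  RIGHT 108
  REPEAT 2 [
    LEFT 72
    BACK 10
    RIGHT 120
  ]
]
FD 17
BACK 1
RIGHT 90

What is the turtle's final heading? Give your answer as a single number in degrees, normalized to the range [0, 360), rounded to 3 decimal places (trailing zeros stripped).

Executing turtle program step by step:
Start: pos=(-9,-1), heading=315, pen down
FD 17: (-9,-1) -> (3.021,-13.021) [heading=315, draw]
LT 120: heading 315 -> 75
BK 9: (3.021,-13.021) -> (0.691,-21.714) [heading=75, draw]
REPEAT 2 [
  -- iteration 1/2 --
  RT 108: heading 75 -> 327
  REPEAT 2 [
    -- iteration 1/2 --
    LT 72: heading 327 -> 39
    BK 10: (0.691,-21.714) -> (-7.08,-28.007) [heading=39, draw]
    RT 120: heading 39 -> 279
    -- iteration 2/2 --
    LT 72: heading 279 -> 351
    BK 10: (-7.08,-28.007) -> (-16.957,-26.443) [heading=351, draw]
    RT 120: heading 351 -> 231
  ]
  -- iteration 2/2 --
  RT 108: heading 231 -> 123
  REPEAT 2 [
    -- iteration 1/2 --
    LT 72: heading 123 -> 195
    BK 10: (-16.957,-26.443) -> (-7.298,-23.855) [heading=195, draw]
    RT 120: heading 195 -> 75
    -- iteration 2/2 --
    LT 72: heading 75 -> 147
    BK 10: (-7.298,-23.855) -> (1.089,-29.301) [heading=147, draw]
    RT 120: heading 147 -> 27
  ]
]
FD 17: (1.089,-29.301) -> (16.236,-21.583) [heading=27, draw]
BK 1: (16.236,-21.583) -> (15.345,-22.037) [heading=27, draw]
RT 90: heading 27 -> 297
Final: pos=(15.345,-22.037), heading=297, 8 segment(s) drawn

Answer: 297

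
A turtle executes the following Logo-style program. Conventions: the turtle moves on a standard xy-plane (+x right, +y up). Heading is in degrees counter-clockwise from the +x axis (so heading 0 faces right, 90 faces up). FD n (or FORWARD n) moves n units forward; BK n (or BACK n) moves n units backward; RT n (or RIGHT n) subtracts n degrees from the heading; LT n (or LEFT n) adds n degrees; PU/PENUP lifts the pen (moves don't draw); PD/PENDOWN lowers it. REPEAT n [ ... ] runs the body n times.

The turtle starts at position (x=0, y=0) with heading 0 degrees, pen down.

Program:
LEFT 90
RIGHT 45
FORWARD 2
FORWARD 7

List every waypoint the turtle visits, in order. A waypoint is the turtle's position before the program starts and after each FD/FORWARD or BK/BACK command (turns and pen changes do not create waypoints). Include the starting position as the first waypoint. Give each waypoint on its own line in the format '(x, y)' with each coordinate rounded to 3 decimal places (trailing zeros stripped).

Answer: (0, 0)
(1.414, 1.414)
(6.364, 6.364)

Derivation:
Executing turtle program step by step:
Start: pos=(0,0), heading=0, pen down
LT 90: heading 0 -> 90
RT 45: heading 90 -> 45
FD 2: (0,0) -> (1.414,1.414) [heading=45, draw]
FD 7: (1.414,1.414) -> (6.364,6.364) [heading=45, draw]
Final: pos=(6.364,6.364), heading=45, 2 segment(s) drawn
Waypoints (3 total):
(0, 0)
(1.414, 1.414)
(6.364, 6.364)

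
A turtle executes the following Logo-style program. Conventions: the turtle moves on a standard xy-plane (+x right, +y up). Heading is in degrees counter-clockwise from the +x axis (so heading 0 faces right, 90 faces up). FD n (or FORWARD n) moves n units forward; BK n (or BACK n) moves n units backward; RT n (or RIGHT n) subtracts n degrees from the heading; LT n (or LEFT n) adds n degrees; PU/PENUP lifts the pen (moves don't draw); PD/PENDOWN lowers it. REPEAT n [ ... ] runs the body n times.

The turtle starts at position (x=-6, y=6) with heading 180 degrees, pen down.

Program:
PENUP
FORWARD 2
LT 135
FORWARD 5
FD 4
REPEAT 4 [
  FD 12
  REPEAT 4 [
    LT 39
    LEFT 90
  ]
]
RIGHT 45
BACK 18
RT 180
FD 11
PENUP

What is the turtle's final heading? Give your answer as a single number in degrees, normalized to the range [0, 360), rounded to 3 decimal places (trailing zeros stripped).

Answer: 354

Derivation:
Executing turtle program step by step:
Start: pos=(-6,6), heading=180, pen down
PU: pen up
FD 2: (-6,6) -> (-8,6) [heading=180, move]
LT 135: heading 180 -> 315
FD 5: (-8,6) -> (-4.464,2.464) [heading=315, move]
FD 4: (-4.464,2.464) -> (-1.636,-0.364) [heading=315, move]
REPEAT 4 [
  -- iteration 1/4 --
  FD 12: (-1.636,-0.364) -> (6.849,-8.849) [heading=315, move]
  REPEAT 4 [
    -- iteration 1/4 --
    LT 39: heading 315 -> 354
    LT 90: heading 354 -> 84
    -- iteration 2/4 --
    LT 39: heading 84 -> 123
    LT 90: heading 123 -> 213
    -- iteration 3/4 --
    LT 39: heading 213 -> 252
    LT 90: heading 252 -> 342
    -- iteration 4/4 --
    LT 39: heading 342 -> 21
    LT 90: heading 21 -> 111
  ]
  -- iteration 2/4 --
  FD 12: (6.849,-8.849) -> (2.549,2.354) [heading=111, move]
  REPEAT 4 [
    -- iteration 1/4 --
    LT 39: heading 111 -> 150
    LT 90: heading 150 -> 240
    -- iteration 2/4 --
    LT 39: heading 240 -> 279
    LT 90: heading 279 -> 9
    -- iteration 3/4 --
    LT 39: heading 9 -> 48
    LT 90: heading 48 -> 138
    -- iteration 4/4 --
    LT 39: heading 138 -> 177
    LT 90: heading 177 -> 267
  ]
  -- iteration 3/4 --
  FD 12: (2.549,2.354) -> (1.921,-9.63) [heading=267, move]
  REPEAT 4 [
    -- iteration 1/4 --
    LT 39: heading 267 -> 306
    LT 90: heading 306 -> 36
    -- iteration 2/4 --
    LT 39: heading 36 -> 75
    LT 90: heading 75 -> 165
    -- iteration 3/4 --
    LT 39: heading 165 -> 204
    LT 90: heading 204 -> 294
    -- iteration 4/4 --
    LT 39: heading 294 -> 333
    LT 90: heading 333 -> 63
  ]
  -- iteration 4/4 --
  FD 12: (1.921,-9.63) -> (7.369,1.062) [heading=63, move]
  REPEAT 4 [
    -- iteration 1/4 --
    LT 39: heading 63 -> 102
    LT 90: heading 102 -> 192
    -- iteration 2/4 --
    LT 39: heading 192 -> 231
    LT 90: heading 231 -> 321
    -- iteration 3/4 --
    LT 39: heading 321 -> 0
    LT 90: heading 0 -> 90
    -- iteration 4/4 --
    LT 39: heading 90 -> 129
    LT 90: heading 129 -> 219
  ]
]
RT 45: heading 219 -> 174
BK 18: (7.369,1.062) -> (25.27,-0.819) [heading=174, move]
RT 180: heading 174 -> 354
FD 11: (25.27,-0.819) -> (36.21,-1.969) [heading=354, move]
PU: pen up
Final: pos=(36.21,-1.969), heading=354, 0 segment(s) drawn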